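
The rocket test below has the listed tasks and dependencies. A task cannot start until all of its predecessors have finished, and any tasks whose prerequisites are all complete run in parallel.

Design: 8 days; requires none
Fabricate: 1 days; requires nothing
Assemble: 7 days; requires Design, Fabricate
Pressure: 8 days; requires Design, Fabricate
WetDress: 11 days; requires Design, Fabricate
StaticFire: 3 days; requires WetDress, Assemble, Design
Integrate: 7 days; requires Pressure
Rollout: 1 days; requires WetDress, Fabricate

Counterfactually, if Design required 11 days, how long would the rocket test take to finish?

26

The binding path is Design→Pressure→Integrate = 8+8+7 = 23; finish at 23 days.
Design is on the critical path; changing it to 11 makes that path 26 days.
The critical path is still Design→Pressure→Integrate; finish is now 26 days.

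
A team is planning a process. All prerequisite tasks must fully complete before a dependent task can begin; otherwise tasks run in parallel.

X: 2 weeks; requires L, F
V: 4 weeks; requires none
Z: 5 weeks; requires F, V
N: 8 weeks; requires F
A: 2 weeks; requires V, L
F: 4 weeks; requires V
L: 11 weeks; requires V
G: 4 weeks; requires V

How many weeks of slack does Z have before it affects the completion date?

The longest chain is V→L→X = 4+11+2 = 17; overall finish 17 weeks.
The longest chain containing Z totals 13 weeks.
Slack of Z = 12 − 8 = 4 weeks.

4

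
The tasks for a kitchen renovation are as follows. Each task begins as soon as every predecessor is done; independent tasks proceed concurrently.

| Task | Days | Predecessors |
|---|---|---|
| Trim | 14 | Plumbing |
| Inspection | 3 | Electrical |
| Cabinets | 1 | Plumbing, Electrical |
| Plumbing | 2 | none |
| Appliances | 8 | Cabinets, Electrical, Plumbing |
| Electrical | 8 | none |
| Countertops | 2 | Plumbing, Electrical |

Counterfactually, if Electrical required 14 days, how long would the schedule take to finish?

23

Critical path before the change: Electrical→Cabinets→Appliances = 8+1+8 = 17 giving 17 days.
Electrical is on the critical path; changing it to 14 makes that path 23 days.
The critical path is still Electrical→Cabinets→Appliances; finish is now 23 days.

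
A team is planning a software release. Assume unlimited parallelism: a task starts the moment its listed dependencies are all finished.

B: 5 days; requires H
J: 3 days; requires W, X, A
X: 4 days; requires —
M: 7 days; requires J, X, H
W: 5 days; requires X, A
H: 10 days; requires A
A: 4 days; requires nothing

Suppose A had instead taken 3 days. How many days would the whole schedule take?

As given, the longest chain is A→H→M = 4+10+7 = 21, so the finish is 21 days.
A is on the critical path; changing it to 3 makes that path 20 days.
That remains the longest chain; total 20 days.

20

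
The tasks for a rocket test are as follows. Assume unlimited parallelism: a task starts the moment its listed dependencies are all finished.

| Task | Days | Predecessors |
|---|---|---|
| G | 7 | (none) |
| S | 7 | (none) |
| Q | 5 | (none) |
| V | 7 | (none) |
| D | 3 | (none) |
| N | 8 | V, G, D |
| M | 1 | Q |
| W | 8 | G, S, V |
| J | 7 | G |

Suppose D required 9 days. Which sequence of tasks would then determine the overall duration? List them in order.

As given, the longest chain is G→N = 7+8 = 15, so the finish is 15 days.
D has 4 days of float (longest path through it is 11).
New critical path: D→N = 9+8 = 17 ⇒ 17 days.

D, N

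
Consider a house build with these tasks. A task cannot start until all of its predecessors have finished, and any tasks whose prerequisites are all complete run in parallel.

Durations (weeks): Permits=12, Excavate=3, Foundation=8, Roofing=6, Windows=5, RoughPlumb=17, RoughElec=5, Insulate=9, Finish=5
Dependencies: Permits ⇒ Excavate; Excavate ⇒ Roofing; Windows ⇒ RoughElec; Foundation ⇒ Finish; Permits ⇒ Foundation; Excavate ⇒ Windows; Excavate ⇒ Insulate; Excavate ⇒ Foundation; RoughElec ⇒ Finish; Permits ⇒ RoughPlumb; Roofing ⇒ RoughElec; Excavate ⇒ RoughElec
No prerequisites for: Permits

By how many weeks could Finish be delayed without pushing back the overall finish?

Permits→Excavate→Roofing→RoughElec→Finish = 12+3+6+5+5 = 31 sets the makespan at 31 weeks.
Finish finishes as early as 31 and must finish by 31.
So Finish can slip 31 − 31 = 0 weeks.

0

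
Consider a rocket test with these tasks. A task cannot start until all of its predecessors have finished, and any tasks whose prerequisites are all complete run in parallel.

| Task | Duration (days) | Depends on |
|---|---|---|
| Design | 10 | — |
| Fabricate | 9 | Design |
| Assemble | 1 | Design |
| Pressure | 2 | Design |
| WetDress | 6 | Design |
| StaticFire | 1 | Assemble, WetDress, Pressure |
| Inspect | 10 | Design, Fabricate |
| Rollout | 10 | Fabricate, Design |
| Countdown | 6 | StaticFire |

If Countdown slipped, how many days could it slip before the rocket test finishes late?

Design→Fabricate→Inspect = 10+9+10 = 29 sets the makespan at 29 days.
Countdown finishes as early as 23 and must finish by 29.
Float = 29 − 23 = 6.

6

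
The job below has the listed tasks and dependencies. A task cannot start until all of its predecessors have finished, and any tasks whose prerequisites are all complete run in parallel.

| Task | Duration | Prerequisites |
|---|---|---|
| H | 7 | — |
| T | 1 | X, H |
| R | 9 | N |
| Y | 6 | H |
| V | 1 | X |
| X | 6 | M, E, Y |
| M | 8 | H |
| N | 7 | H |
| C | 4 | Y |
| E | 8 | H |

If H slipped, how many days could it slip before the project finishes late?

The longest chain is H→N→R = 7+7+9 = 23; overall finish 23 days.
The longest chain containing H totals 23 days.
Float = 23 − 23 = 0.

0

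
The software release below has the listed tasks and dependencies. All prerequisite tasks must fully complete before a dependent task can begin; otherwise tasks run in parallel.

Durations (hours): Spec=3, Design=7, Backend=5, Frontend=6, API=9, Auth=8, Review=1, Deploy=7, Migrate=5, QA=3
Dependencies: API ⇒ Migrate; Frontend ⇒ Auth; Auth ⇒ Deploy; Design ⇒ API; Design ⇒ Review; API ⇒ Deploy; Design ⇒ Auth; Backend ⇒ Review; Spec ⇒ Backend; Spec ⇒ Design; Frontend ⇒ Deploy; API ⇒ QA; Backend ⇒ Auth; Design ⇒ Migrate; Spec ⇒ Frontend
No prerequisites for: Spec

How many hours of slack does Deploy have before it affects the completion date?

The longest chain is Spec→Design→API→Deploy = 3+7+9+7 = 26; overall finish 26 hours.
Longest path through Deploy: 26 hours (earliest finish 26, latest finish 26).
So Deploy can slip 26 − 26 = 0 hours.

0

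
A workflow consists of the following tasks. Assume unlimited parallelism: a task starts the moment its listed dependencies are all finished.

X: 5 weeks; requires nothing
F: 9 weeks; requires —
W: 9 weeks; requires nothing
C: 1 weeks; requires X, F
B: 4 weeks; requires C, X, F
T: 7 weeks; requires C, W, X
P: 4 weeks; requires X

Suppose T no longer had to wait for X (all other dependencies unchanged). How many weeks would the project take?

17

Original critical path: F→C→T = 9+1+7 = 17 ⇒ 17 weeks.
Dropping X→T doesn't change T's earliest start (10); another predecessor still binds.
After: F→C→T = 9+1+7 = 17 → 17 weeks.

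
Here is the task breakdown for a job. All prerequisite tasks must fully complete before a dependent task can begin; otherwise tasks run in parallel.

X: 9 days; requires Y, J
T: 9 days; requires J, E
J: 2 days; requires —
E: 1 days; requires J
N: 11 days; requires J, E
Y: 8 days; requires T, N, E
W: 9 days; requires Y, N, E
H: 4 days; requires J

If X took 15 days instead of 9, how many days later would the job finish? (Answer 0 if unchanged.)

6

Critical path before the change: J→E→N→Y→X = 2+1+11+8+9 = 31 giving 31 days.
X lies on that path, so at 15 days the path becomes 37 days.
The critical path is still J→E→N→Y→X; finish is now 37 days.
Change in finish: 37 − 31 = +6 days.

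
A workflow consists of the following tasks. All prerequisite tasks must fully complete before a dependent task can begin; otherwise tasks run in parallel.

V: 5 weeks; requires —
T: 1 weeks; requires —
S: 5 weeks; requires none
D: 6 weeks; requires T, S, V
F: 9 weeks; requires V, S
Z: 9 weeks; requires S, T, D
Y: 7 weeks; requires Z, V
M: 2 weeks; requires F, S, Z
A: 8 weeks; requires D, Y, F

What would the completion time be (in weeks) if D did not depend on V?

35

Before: longest chain V→D→Z→Y→A = 5+6+9+7+8 = 35, finish 35.
Dropping V→D doesn't change D's earliest start (5); another predecessor still binds.
The longest chain is now S→D→Z→Y→A = 5+6+9+7+8 = 35, so the plan takes 35 weeks.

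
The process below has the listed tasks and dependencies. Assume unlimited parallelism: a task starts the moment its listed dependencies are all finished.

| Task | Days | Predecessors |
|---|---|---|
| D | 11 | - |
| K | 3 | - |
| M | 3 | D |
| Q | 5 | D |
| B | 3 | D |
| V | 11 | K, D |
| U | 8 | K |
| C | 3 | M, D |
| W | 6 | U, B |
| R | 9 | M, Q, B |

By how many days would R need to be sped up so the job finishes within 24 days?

Current finish: 25 days; target: 24.
R is on every critical path, so each day cut from R cuts the finish by one (this holds down to a finish of 22).
Need 25 − 24 = 1 day off R → R becomes 8 days, finish becomes 24.

1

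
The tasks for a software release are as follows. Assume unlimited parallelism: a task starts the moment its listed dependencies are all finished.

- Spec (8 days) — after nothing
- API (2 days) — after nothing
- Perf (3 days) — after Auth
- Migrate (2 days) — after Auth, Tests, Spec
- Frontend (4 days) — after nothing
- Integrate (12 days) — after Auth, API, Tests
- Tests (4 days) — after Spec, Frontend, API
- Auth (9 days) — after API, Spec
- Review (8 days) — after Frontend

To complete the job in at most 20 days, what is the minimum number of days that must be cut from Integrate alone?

9

Current finish: 29 days; target: 20.
Integrate is on every critical path, so each day cut from Integrate cuts the finish by one (this holds down to a finish of 20).
Need 29 − 20 = 9 days off Integrate → Integrate becomes 3 days, finish becomes 20.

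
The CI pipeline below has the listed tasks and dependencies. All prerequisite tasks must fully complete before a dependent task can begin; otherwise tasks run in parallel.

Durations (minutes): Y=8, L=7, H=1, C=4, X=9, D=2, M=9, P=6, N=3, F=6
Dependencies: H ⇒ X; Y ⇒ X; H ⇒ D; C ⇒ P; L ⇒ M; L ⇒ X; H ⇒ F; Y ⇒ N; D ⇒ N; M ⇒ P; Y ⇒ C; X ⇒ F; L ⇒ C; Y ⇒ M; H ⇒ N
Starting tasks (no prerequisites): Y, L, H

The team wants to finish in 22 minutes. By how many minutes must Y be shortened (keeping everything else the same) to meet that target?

Current finish: 23 minutes; target: 22.
Y is on every critical path, so each minute cut from Y cuts the finish by one (this holds down to a finish of 22).
Need 23 − 22 = 1 minute off Y → Y becomes 7 minutes, finish becomes 22.

1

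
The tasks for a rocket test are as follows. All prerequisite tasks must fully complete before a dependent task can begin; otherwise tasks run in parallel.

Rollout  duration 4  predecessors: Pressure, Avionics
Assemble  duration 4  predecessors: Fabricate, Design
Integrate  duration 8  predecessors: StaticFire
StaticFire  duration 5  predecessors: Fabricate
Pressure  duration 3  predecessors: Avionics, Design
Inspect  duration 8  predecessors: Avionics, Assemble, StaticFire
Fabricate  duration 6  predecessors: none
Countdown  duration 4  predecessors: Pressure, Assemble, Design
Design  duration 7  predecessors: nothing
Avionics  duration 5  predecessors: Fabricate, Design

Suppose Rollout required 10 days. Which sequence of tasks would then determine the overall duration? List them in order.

The binding path is Design→Avionics→Inspect = 7+5+8 = 20; finish at 20 days.
Rollout has 1 day of float (longest path through it is 19).
The binding chain switches to Design→Avionics→Pressure→Rollout = 7+5+3+10 = 25; finish 25 days.

Design, Avionics, Pressure, Rollout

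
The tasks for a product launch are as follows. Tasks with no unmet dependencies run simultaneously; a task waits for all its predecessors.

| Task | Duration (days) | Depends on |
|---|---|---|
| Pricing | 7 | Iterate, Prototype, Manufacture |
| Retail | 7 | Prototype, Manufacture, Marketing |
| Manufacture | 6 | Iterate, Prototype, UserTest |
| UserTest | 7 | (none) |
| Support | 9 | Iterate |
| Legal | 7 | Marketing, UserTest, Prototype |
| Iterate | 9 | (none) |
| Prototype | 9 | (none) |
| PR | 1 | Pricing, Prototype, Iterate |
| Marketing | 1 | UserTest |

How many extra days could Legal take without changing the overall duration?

7

Critical path: Prototype→Manufacture→Pricing→PR = 9+6+7+1 = 23, so the finish is 23 days.
Longest path through Legal: 16 days (earliest finish 16, latest finish 23).
Float = 23 − 16 = 7.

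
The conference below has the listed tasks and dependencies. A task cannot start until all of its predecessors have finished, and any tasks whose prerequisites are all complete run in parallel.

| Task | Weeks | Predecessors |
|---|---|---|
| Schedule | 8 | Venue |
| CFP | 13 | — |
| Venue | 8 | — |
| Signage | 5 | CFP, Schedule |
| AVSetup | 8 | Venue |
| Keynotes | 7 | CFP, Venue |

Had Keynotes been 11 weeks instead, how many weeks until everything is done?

24

Actual critical path: Venue→Schedule→Signage = 8+8+5 = 21 ⇒ 21 weeks.
The longest path through Keynotes is only 20 weeks, so Keynotes has float 1.
New critical path: CFP→Keynotes = 13+11 = 24 ⇒ 24 weeks.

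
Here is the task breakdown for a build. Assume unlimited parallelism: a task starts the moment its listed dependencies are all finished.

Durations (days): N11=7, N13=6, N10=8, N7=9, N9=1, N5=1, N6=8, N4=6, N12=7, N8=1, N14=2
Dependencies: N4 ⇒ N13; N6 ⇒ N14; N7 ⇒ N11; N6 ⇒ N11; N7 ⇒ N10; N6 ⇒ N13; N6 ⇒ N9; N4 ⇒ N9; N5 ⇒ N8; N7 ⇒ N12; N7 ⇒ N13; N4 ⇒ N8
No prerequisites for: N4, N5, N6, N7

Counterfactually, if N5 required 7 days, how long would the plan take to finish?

17

Baseline: N7→N10 = 9+8 = 17 → 17 days.
N5 has 15 days of float (longest path through it is 2).
That remains the longest chain; total 17 days.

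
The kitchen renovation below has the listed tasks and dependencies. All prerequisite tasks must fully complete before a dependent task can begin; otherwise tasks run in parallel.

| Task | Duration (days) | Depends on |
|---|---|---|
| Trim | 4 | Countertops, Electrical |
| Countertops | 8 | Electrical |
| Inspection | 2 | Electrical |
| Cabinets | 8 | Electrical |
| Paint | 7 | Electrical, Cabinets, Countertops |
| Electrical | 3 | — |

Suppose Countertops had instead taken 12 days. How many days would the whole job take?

Baseline: Electrical→Countertops→Paint = 3+8+7 = 18 → 18 days.
Countertops lies on that path, so at 12 days the path becomes 22 days.
No other chain overtakes it, so the finish is 22 days.

22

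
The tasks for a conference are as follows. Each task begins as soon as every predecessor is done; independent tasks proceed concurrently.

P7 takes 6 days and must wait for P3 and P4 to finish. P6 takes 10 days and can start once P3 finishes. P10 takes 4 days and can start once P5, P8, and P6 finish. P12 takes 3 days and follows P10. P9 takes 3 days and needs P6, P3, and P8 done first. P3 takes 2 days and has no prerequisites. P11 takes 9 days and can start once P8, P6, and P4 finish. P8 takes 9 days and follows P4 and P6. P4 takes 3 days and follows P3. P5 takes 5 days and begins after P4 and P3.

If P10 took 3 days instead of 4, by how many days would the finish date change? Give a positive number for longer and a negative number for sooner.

Actual critical path: P3→P6→P8→P11 = 2+10+9+9 = 30 ⇒ 30 days.
P10 has 2 days of float (longest path through it is 28).
No other chain overtakes it, so the finish is 30 days.
Change in finish: 30 − 30 = +0 days.

0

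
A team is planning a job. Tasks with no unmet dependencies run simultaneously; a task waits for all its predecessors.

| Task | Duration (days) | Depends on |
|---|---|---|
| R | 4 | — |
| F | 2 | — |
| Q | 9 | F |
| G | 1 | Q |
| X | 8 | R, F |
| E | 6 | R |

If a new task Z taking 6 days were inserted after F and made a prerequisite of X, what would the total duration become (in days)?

Originally the plan takes 12 days.
With Z inserted, X now waits for max(R, F, Z).
New critical path: F→Z→X = 2+6+8 = 16 ⇒ 16 days.

16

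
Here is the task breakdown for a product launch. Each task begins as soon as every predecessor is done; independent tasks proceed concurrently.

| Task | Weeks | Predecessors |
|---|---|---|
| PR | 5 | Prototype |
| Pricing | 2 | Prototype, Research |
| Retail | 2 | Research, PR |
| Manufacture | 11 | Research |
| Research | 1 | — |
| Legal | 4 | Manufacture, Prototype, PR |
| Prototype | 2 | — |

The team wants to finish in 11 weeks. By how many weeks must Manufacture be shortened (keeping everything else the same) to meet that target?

Current finish: 16 weeks; target: 11.
Manufacture is on every critical path, so each week cut from Manufacture cuts the finish by one (this holds down to a finish of 11).
Need 16 − 11 = 5 weeks off Manufacture → Manufacture becomes 6 weeks, finish becomes 11.

5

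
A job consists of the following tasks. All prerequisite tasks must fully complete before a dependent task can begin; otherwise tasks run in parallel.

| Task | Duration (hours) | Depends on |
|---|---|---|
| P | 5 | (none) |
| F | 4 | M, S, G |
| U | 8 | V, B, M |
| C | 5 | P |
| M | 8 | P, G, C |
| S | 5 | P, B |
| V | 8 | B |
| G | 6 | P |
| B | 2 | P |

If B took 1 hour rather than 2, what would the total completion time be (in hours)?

Actual critical path: P→G→M→U = 5+6+8+8 = 27 ⇒ 27 hours.
B has 4 hours of float (longest path through it is 23).
The critical path is still P→G→M→U; finish is now 27 hours.

27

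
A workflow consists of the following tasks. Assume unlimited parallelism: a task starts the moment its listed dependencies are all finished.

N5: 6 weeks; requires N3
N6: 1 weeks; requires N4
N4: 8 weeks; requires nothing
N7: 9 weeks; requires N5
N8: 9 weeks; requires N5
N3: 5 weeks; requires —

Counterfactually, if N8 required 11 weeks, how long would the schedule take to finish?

22

Critical path before the change: N3→N5→N8 = 5+6+9 = 20 giving 20 weeks.
Since N8 is critical, the +2 change carries straight to that chain (now 22 weeks).
No other chain overtakes it, so the finish is 22 weeks.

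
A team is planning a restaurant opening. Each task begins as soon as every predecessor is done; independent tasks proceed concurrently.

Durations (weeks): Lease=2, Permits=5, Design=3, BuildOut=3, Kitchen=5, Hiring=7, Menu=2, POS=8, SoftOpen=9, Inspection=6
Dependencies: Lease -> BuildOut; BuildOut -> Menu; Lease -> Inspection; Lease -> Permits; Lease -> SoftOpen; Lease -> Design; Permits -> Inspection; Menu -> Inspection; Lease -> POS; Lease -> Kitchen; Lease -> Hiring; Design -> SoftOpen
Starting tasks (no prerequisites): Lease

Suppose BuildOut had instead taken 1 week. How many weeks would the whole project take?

14

The binding path is Lease→Design→SoftOpen = 2+3+9 = 14; finish at 14 weeks.
BuildOut is off the critical path — its longest chain is 13 weeks, giving 1 of slack.
That remains the longest chain; total 14 weeks.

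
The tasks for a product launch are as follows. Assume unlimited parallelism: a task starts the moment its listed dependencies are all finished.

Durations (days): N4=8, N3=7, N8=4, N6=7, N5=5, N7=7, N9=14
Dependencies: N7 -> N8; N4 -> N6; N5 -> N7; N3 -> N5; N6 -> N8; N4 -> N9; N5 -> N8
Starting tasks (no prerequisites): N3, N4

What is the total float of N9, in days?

N3→N5→N7→N8 = 7+5+7+4 = 23 sets the makespan at 23 days.
The longest chain containing N9 totals 22 days.
So N9 can slip 23 − 22 = 1 day.

1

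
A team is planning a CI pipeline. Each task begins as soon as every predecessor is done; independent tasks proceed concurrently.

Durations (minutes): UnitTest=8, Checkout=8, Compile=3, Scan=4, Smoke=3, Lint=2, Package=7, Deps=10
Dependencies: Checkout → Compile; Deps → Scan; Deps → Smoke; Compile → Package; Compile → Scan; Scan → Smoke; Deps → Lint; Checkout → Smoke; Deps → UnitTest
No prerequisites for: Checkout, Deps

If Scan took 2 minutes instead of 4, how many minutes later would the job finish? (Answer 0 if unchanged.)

0

Baseline: Checkout→Compile→Scan→Smoke = 8+3+4+3 = 18 → 18 minutes.
Since Scan is critical, the -2 change carries straight to that chain (now 16 minutes).
The binding chain switches to Checkout→Compile→Package = 8+3+7 = 18; finish 18 minutes.
Change in finish: 18 − 18 = +0 minutes.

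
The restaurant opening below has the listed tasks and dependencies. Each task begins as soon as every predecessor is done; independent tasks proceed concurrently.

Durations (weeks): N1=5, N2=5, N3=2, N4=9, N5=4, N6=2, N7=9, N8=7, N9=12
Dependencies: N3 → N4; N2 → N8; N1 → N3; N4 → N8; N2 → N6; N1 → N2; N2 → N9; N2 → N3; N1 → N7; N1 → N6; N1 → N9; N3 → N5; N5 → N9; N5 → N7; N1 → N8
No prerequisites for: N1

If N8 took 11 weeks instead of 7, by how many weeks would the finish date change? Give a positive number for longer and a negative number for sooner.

The binding path is N1→N2→N3→N4→N8 = 5+5+2+9+7 = 28; finish at 28 weeks.
N8 is on the critical path; changing it to 11 makes that path 32 weeks.
The critical path is still N1→N2→N3→N4→N8; finish is now 32 weeks.
Change in finish: 32 − 28 = +4 weeks.

4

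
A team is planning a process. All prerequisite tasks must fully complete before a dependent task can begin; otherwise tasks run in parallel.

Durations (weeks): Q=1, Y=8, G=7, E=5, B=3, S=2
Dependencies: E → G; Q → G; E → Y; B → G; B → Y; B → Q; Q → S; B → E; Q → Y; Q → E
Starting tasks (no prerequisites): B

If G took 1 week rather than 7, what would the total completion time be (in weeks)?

The binding path is B→Q→E→Y = 3+1+5+8 = 17; finish at 17 weeks.
The longest path through G is only 16 weeks, so G has float 1.
No other chain overtakes it, so the finish is 17 weeks.

17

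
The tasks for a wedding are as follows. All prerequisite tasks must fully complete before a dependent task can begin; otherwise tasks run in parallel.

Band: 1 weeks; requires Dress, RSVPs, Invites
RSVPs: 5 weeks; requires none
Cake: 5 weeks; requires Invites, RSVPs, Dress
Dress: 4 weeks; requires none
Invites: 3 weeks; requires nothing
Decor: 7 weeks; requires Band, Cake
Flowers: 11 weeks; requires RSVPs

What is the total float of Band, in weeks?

Critical path: RSVPs→Cake→Decor = 5+5+7 = 17, so the finish is 17 weeks.
Band finishes as early as 6 and must finish by 10.
Slack of Band = 9 − 5 = 4 weeks.

4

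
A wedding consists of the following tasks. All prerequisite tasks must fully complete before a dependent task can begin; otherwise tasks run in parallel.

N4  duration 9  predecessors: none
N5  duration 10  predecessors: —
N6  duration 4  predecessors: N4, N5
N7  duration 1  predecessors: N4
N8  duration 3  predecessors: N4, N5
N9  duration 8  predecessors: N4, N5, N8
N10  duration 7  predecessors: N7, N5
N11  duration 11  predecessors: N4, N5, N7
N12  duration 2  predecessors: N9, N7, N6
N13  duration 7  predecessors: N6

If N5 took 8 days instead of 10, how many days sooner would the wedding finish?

Baseline: N5→N8→N9→N12 = 10+3+8+2 = 23 → 23 days.
N5 is on the critical path; changing it to 8 makes that path 21 days.
The binding chain switches to N4→N8→N9→N12 = 9+3+8+2 = 22; finish 22 days.
Change in finish: 22 − 23 = -1 days.

1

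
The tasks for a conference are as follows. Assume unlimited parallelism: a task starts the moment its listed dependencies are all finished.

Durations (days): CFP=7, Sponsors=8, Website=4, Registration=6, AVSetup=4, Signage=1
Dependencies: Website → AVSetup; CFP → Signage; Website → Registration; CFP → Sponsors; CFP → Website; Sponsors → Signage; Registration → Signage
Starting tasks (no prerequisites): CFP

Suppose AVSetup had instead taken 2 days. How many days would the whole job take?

The binding path is CFP→Website→Registration→Signage = 7+4+6+1 = 18; finish at 18 days.
The longest path through AVSetup is only 15 days, so AVSetup has float 3.
That remains the longest chain; total 18 days.

18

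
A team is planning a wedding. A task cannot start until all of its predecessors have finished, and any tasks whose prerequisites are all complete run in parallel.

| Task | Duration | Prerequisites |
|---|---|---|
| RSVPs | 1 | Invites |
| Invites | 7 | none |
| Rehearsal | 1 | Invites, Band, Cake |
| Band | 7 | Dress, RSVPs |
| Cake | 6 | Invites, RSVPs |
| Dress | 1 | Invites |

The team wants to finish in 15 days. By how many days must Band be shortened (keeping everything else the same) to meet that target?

Current finish: 16 days; target: 15.
Band is on every critical path, so each day cut from Band cuts the finish by one (this holds down to a finish of 15).
Need 16 − 15 = 1 day off Band → Band becomes 6 days, finish becomes 15.

1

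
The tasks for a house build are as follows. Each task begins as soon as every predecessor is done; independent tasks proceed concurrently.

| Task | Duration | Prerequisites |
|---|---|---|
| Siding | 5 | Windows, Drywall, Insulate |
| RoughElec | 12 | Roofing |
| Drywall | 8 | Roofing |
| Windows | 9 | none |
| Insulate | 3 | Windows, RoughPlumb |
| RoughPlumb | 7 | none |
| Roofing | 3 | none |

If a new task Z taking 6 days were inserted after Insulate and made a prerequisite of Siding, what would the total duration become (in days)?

Originally the schedule takes 17 days.
With Z inserted, Siding now waits for max(Windows, Drywall, Insulate, Z).
New critical path: Windows→Insulate→Z→Siding = 9+3+6+5 = 23 ⇒ 23 days.

23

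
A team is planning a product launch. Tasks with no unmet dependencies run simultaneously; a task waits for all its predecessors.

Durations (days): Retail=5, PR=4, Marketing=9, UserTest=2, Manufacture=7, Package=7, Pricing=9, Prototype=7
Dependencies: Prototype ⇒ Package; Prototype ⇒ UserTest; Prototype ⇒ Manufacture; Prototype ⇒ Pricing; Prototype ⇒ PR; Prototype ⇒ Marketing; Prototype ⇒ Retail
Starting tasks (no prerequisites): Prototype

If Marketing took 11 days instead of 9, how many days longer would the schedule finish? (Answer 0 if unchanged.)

Critical path before the change: Prototype→Marketing = 7+9 = 16 giving 16 days.
Marketing lies on that path, so at 11 days the path becomes 18 days.
No other chain overtakes it, so the finish is 18 days.
Change in finish: 18 − 16 = +2 days.

2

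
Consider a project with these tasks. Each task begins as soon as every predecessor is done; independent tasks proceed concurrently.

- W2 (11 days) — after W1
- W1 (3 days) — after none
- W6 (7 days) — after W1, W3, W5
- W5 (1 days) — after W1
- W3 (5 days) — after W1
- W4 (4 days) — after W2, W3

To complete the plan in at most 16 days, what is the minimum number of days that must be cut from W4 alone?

Current finish: 18 days; target: 16.
W4 is on every critical path, so each day cut from W4 cuts the finish by one (this holds down to a finish of 15).
Need 18 − 16 = 2 days off W4 → W4 becomes 2 days, finish becomes 16.

2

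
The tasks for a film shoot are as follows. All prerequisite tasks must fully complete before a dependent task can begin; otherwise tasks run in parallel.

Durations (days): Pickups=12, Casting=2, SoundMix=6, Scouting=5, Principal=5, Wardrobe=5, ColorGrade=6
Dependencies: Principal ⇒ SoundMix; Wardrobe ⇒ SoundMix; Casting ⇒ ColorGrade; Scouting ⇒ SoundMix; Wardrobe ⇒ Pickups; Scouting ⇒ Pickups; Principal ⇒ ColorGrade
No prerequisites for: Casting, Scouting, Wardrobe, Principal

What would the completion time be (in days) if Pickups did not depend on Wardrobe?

17

With the dependency in place, Scouting→Pickups = 5+12 = 17 sets the finish at 17 days.
Dropping Wardrobe→Pickups doesn't change Pickups's earliest start (5); another predecessor still binds.
The longest chain is now Scouting→Pickups = 5+12 = 17, so the schedule takes 17 days.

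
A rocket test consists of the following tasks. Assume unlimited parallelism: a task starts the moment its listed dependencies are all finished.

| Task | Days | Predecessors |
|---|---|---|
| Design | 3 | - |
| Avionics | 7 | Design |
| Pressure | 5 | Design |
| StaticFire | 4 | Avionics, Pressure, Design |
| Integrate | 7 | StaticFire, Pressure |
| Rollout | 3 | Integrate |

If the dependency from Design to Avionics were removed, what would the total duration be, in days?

Before: longest chain Design→Avionics→StaticFire→Integrate→Rollout = 3+7+4+7+3 = 24, finish 24.
Without Design→Avionics, Avionics's earliest start moves from 3 to 0.
After: Design→Pressure→StaticFire→Integrate→Rollout = 3+5+4+7+3 = 22 → 22 days.

22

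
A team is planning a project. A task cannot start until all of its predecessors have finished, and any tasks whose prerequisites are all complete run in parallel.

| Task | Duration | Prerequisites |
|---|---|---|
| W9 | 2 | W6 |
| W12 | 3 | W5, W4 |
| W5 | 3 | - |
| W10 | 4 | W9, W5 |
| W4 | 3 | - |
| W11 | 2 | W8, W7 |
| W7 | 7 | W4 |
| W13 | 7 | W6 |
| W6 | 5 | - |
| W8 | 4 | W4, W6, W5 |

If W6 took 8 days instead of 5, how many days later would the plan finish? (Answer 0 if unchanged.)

3

Critical path before the change: W6→W13 = 5+7 = 12 giving 12 days.
Since W6 is critical, the +3 change carries straight to that chain (now 15 days).
That remains the longest chain; total 15 days.
Change in finish: 15 − 12 = +3 days.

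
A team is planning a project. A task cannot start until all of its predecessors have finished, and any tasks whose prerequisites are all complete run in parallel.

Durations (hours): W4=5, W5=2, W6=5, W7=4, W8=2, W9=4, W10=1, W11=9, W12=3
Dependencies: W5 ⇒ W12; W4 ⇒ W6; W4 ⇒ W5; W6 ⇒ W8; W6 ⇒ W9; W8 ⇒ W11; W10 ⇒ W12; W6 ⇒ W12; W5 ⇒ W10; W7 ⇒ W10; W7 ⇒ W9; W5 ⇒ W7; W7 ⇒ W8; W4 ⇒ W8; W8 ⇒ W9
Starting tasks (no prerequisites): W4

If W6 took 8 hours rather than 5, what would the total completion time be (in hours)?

Baseline: W4→W5→W7→W8→W11 = 5+2+4+2+9 = 22 → 22 hours.
W6 has 1 hour of float (longest path through it is 21).
Now W4→W6→W8→W11 = 5+8+2+9 = 24 is longest, so the finish becomes 24 hours.

24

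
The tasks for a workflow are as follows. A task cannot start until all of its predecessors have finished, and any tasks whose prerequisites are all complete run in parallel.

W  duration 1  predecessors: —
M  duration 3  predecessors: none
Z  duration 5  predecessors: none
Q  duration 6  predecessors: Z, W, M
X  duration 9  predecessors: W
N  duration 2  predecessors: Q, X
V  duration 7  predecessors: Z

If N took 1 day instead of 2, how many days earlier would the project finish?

1

Actual critical path: Z→Q→N = 5+6+2 = 13 ⇒ 13 days.
N lies on that path, so at 1 day the path becomes 12 days.
No other chain overtakes it, so the finish is 12 days.
Change in finish: 12 − 13 = -1 days.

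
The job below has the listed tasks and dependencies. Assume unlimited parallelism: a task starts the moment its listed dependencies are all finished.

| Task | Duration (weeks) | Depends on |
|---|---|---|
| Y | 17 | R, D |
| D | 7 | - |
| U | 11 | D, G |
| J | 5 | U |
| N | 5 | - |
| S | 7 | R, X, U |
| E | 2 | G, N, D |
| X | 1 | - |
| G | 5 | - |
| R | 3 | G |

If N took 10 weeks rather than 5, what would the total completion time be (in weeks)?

25

Critical path before the change: G→R→Y = 5+3+17 = 25 giving 25 weeks.
N is off the critical path — its longest chain is 7 weeks, giving 18 of slack.
That remains the longest chain; total 25 weeks.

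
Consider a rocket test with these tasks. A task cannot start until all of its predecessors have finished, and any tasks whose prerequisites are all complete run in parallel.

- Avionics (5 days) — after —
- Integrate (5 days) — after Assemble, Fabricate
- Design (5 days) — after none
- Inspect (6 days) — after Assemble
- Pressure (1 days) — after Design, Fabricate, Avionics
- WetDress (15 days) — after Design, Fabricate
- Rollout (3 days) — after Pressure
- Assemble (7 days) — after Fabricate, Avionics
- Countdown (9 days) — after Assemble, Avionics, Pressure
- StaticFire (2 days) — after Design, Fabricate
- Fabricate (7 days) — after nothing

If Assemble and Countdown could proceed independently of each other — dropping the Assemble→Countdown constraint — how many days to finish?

22

With the dependency in place, Fabricate→Assemble→Countdown = 7+7+9 = 23 sets the finish at 23 days.
Without Assemble→Countdown, Countdown's earliest start moves from 14 to 8.
The longest chain is now Fabricate→WetDress = 7+15 = 22, so the job takes 22 days.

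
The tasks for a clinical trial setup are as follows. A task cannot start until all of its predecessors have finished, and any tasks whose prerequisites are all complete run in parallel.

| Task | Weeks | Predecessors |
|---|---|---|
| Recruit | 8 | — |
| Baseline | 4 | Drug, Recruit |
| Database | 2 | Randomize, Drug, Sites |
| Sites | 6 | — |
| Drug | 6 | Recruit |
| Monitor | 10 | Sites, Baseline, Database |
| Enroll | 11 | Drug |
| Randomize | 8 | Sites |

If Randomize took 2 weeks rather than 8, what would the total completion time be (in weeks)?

Actual critical path: Recruit→Drug→Baseline→Monitor = 8+6+4+10 = 28 ⇒ 28 weeks.
The longest path through Randomize is only 26 weeks, so Randomize has float 2.
That remains the longest chain; total 28 weeks.

28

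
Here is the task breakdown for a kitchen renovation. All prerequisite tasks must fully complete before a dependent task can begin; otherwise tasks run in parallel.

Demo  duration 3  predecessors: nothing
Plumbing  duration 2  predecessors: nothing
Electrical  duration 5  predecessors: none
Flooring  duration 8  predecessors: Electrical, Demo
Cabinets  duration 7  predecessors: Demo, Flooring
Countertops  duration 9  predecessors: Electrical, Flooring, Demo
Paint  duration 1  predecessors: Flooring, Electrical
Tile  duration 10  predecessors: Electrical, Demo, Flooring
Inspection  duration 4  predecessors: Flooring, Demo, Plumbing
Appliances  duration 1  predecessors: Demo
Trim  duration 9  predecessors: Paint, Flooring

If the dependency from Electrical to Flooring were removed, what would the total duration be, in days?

21

With the dependency in place, Electrical→Flooring→Paint→Trim = 5+8+1+9 = 23 sets the finish at 23 days.
Without Electrical→Flooring, Flooring's earliest start moves from 5 to 3.
The longest chain is now Demo→Flooring→Paint→Trim = 3+8+1+9 = 21, so the kitchen renovation takes 21 days.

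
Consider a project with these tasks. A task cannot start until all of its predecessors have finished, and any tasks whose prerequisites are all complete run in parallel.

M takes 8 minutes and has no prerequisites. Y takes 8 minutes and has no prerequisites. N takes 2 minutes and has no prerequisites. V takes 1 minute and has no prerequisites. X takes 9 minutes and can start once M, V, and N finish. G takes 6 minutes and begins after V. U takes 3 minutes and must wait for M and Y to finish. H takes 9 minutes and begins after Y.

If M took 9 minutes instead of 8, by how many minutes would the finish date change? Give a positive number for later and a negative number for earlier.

1

The binding path is M→X = 8+9 = 17; finish at 17 minutes.
M is on the critical path; changing it to 9 makes that path 18 minutes.
That remains the longest chain; total 18 minutes.
Change in finish: 18 − 17 = +1 minutes.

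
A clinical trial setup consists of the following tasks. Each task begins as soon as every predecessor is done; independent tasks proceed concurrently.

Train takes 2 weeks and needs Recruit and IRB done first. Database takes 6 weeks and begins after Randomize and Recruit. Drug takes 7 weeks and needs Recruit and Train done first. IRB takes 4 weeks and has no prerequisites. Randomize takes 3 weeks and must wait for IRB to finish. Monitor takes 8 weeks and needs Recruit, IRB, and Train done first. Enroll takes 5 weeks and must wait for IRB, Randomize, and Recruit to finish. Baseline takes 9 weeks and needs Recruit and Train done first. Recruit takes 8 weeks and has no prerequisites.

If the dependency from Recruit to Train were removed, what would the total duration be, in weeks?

Original critical path: Recruit→Train→Baseline = 8+2+9 = 19 ⇒ 19 weeks.
Without Recruit→Train, Train's earliest start moves from 8 to 4.
New critical path: Recruit→Baseline = 8+9 = 17 ⇒ 17 weeks.

17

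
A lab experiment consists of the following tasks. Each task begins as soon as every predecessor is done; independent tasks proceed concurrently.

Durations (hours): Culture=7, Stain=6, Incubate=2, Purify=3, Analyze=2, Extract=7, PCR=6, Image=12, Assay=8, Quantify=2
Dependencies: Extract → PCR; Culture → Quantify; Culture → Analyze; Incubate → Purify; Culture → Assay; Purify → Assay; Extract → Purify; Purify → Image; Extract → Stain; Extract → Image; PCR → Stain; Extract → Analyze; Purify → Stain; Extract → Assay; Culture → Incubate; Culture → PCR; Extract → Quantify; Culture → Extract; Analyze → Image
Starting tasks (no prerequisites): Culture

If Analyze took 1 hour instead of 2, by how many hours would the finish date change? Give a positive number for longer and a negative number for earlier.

0

Actual critical path: Culture→Extract→Purify→Image = 7+7+3+12 = 29 ⇒ 29 hours.
Analyze is off the critical path — its longest chain is 28 hours, giving 1 of slack.
No other chain overtakes it, so the finish is 29 hours.
Change in finish: 29 − 29 = +0 hours.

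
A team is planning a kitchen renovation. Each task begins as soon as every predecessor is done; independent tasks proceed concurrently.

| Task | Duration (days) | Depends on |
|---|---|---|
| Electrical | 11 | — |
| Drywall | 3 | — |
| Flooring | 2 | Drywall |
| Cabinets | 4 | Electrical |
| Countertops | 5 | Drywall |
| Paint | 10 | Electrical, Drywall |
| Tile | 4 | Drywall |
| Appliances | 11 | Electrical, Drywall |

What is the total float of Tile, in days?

15

The longest chain is Electrical→Appliances = 11+11 = 22; overall finish 22 days.
Tile finishes as early as 7 and must finish by 22.
Float = 22 − 7 = 15.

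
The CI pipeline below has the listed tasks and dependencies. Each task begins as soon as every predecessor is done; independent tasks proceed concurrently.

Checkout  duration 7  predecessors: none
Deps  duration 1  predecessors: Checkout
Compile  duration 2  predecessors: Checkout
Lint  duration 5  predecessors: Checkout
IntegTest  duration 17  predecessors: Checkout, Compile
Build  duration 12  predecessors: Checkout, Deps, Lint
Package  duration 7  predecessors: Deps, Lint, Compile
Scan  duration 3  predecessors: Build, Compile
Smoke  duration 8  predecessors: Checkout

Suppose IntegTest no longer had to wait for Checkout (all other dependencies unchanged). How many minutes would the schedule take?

Original critical path: Checkout→Lint→Build→Scan = 7+5+12+3 = 27 ⇒ 27 minutes.
Dropping Checkout→IntegTest doesn't change IntegTest's earliest start (9); another predecessor still binds.
The longest chain is now Checkout→Lint→Build→Scan = 7+5+12+3 = 27, so the schedule takes 27 minutes.

27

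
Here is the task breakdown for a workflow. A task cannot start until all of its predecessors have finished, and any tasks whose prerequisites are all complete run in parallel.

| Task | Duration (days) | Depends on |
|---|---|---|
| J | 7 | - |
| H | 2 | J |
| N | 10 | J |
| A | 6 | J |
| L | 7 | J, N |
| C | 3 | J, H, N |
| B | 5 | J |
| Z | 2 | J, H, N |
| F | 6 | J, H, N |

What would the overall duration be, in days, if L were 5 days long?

23

The binding path is J→N→L = 7+10+7 = 24; finish at 24 days.
Since L is critical, the -2 change carries straight to that chain (now 22 days).
New critical path: J→N→F = 7+10+6 = 23 ⇒ 23 days.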